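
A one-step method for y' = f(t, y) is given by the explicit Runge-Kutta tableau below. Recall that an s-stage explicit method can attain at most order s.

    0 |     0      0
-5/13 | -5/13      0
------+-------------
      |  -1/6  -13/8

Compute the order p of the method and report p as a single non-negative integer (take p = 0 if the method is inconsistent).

0

b = (-1/6, -13/8)
c = (0, -5/13)
Σ b_i: (-1/6)·1 + (-13/8)·1 = -43/24 ≠ 1 ⇒ order 0.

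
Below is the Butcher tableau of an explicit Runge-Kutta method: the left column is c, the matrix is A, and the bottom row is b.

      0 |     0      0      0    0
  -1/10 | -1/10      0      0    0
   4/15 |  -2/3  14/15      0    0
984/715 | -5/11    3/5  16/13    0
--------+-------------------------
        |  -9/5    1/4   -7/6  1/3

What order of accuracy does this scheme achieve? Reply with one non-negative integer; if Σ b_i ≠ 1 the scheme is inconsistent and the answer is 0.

b = (-9/5, 1/4, -7/6, 1/3)
c = (0, -1/10, 4/15, 984/715)
Ac = (0, 0, -7/75, 523/1950)
Σ b_i: (-9/5)·1 + 1/4·1 + (-7/6)·1 + 1/3·1 = -143/60 ≠ 1 ⇒ order 0.

0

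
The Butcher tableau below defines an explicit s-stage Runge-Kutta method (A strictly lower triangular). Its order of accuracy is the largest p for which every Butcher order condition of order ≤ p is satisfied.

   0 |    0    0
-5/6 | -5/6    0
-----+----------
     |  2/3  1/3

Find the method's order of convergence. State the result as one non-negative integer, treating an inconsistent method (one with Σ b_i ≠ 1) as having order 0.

b = (2/3, 1/3)
c = (0, -5/6)
Σ b_i: 2/3·1 + 1/3·1 = 1 ✓
b·c: 1/3·(-5/6) = -5/18 ≠ 1/2 ⇒ order 1.

1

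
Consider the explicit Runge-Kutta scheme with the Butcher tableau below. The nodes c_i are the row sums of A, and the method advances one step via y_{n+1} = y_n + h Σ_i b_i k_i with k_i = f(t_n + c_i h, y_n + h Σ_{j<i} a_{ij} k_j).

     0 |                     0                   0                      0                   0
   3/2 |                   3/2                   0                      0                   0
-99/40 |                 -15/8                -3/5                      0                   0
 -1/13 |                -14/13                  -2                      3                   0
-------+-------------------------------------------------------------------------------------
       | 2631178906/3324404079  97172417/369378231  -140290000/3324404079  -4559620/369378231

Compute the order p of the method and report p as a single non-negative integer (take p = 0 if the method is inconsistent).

3

b = (2631178906/3324404079, 97172417/369378231, -140290000/3324404079, -4559620/369378231)
c = (0, 3/2, -99/40, -1/13)
Ac = (0, 0, -9/10, -417/40)
Σ b_i: 2631178906/3324404079·1 + 97172417/369378231·1 + (-140290000/3324404079)·1 + (-4559620/369378231)·1 = 1 ✓
b·c: 97172417/369378231·3/2 + (-140290000/3324404079)·(-99/40) + (-4559620/369378231)·(-1/13) = 1/2 ✓
b·c²: 97172417/369378231·9/4 + (-140290000/3324404079)·9801/1600 + (-4559620/369378231)·1/169 = 1/3 ✓
b·Ac: (-140290000/3324404079)·(-9/10) + (-4559620/369378231)·(-417/40) = 1/6 ✓
b·c³: 97172417/369378231·27/8 + (-140290000/3324404079)·(-970299/64000) + (-4559620/369378231)·(-1/2197) = 234742170563/153661344096 ≠ 1/4 ⇒ order 3.
b·(c∘Ac): (-140290000/3324404079)·891/400 + (-4559620/369378231)·417/520 = -25585493/246252154 ≠ 1/8
b·Ac²: (-140290000/3324404079)·(-27/20) + (-4559620/369378231)·22203/1600 = -1126127381/9850086160 ≠ 1/12
b·A²c: (-4559620/369378231)·(-27/10) = 4103658/123126077 ≠ 1/24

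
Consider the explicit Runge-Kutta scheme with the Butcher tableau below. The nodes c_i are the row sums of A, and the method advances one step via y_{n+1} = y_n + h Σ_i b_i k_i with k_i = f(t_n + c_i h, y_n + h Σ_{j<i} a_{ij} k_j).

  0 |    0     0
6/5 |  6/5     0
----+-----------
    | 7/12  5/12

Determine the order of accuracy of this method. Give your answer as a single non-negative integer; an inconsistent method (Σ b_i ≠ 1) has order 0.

b = (7/12, 5/12)
c = (0, 6/5)
Σ b_i: 7/12·1 + 5/12·1 = 1 ✓
b·c: 5/12·6/5 = 1/2 ✓; 2 stages ⇒ order 2.

2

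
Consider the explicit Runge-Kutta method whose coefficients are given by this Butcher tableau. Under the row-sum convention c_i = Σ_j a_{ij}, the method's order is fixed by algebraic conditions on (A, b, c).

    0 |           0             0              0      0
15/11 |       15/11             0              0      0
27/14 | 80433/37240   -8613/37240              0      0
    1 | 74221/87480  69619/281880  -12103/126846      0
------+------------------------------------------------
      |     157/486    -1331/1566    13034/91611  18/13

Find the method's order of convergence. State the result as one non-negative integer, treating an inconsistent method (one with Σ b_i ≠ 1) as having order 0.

4

b = (157/486, -1331/1566, 13034/91611, 18/13)
c = (0, 15/11, 27/14, 1)
Ac = (0, 0, -2349/7448, 11/72)
Σ b_i: 157/486·1 + (-1331/1566)·1 + 13034/91611·1 + 18/13·1 = 1 ✓
b·c: (-1331/1566)·15/11 + 13034/91611·27/14 + 18/13·1 = 1/2 ✓
b·c²: (-1331/1566)·225/121 + 13034/91611·729/196 + 18/13·1 = 1/3 ✓
b·Ac: 13034/91611·(-2349/7448) + 18/13·11/72 = 1/6 ✓
b·c³: (-1331/1566)·3375/1331 + 13034/91611·19683/2744 + 18/13·1 = 1/4 ✓
b·(c∘Ac): 13034/91611·(-63423/104272) + 18/13·11/72 = 1/8 ✓
b·Ac²: 13034/91611·(-35235/81928) + 18/13·31/297 = 1/12 ✓
b·A²c: 18/13·13/432 = 1/24 ✓; 4 stages ⇒ order 4.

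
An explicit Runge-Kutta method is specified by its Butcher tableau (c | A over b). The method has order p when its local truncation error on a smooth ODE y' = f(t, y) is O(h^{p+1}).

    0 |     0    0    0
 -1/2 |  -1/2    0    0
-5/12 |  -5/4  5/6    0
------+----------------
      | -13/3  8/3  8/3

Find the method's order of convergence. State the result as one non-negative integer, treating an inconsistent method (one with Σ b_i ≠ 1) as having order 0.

1

b = (-13/3, 8/3, 8/3)
c = (0, -1/2, -5/12)
Ac = (0, 0, -5/12)
Σ b_i: (-13/3)·1 + 8/3·1 + 8/3·1 = 1 ✓
b·c: 8/3·(-1/2) + 8/3·(-5/12) = -22/9 ≠ 1/2 ⇒ order 1.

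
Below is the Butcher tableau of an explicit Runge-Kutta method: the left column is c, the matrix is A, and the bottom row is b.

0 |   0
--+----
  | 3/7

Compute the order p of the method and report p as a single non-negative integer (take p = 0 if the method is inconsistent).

0

b = (3/7)
c = (0)
Σ b_i: 3/7·1 = 3/7 ≠ 1 ⇒ order 0.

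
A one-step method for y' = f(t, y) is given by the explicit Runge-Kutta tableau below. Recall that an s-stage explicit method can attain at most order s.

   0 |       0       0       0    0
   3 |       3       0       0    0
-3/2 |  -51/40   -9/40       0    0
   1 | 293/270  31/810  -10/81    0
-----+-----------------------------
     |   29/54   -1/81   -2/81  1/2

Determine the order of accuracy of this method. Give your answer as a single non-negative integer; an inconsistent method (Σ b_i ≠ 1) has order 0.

4

b = (29/54, -1/81, -2/81, 1/2)
c = (0, 3, -3/2, 1)
Ac = (0, 0, -27/40, 3/10)
Σ b_i: 29/54·1 + (-1/81)·1 + (-2/81)·1 + 1/2·1 = 1 ✓
b·c: (-1/81)·3 + (-2/81)·(-3/2) + 1/2·1 = 1/2 ✓
b·c²: (-1/81)·9 + (-2/81)·9/4 + 1/2·1 = 1/3 ✓
b·Ac: (-2/81)·(-27/40) + 1/2·3/10 = 1/6 ✓
b·c³: (-1/81)·27 + (-2/81)·(-27/8) + 1/2·1 = 1/4 ✓
b·(c∘Ac): (-2/81)·81/80 + 1/2·3/10 = 1/8 ✓
b·Ac²: (-2/81)·(-81/40) + 1/2·1/15 = 1/12 ✓
b·A²c: 1/2·1/12 = 1/24 ✓; 4 stages ⇒ order 4.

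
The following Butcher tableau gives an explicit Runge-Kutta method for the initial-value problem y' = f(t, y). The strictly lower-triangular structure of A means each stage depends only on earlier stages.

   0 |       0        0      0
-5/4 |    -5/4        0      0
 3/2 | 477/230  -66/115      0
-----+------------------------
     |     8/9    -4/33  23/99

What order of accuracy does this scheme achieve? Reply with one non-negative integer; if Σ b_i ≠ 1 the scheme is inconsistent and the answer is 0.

b = (8/9, -4/33, 23/99)
c = (0, -5/4, 3/2)
Ac = (0, 0, 33/46)
Σ b_i: 8/9·1 + (-4/33)·1 + 23/99·1 = 1 ✓
b·c: (-4/33)·(-5/4) + 23/99·3/2 = 1/2 ✓
b·c²: (-4/33)·25/16 + 23/99·9/4 = 1/3 ✓
b·Ac: 23/99·33/46 = 1/6 ✓; 3 stages ⇒ order 3.

3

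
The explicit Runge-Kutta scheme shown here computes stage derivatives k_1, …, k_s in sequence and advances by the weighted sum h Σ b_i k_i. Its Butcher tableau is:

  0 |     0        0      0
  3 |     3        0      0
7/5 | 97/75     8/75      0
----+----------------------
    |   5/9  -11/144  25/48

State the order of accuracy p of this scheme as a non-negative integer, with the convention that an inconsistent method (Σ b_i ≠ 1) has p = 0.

b = (5/9, -11/144, 25/48)
c = (0, 3, 7/5)
Ac = (0, 0, 8/25)
Σ b_i: 5/9·1 + (-11/144)·1 + 25/48·1 = 1 ✓
b·c: (-11/144)·3 + 25/48·7/5 = 1/2 ✓
b·c²: (-11/144)·9 + 25/48·49/25 = 1/3 ✓
b·Ac: 25/48·8/25 = 1/6 ✓; 3 stages ⇒ order 3.

3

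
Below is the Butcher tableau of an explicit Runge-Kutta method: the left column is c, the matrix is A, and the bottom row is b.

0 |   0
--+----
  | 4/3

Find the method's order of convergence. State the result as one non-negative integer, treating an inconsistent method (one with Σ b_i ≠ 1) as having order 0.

b = (4/3)
c = (0)
Σ b_i: 4/3·1 = 4/3 ≠ 1 ⇒ order 0.

0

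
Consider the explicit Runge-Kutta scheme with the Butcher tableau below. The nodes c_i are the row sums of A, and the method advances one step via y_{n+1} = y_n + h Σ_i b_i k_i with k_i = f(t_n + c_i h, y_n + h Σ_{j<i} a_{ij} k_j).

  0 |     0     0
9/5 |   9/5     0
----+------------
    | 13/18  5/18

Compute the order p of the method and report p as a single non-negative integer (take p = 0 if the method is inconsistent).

2

b = (13/18, 5/18)
c = (0, 9/5)
Σ b_i: 13/18·1 + 5/18·1 = 1 ✓
b·c: 5/18·9/5 = 1/2 ✓; 2 stages ⇒ order 2.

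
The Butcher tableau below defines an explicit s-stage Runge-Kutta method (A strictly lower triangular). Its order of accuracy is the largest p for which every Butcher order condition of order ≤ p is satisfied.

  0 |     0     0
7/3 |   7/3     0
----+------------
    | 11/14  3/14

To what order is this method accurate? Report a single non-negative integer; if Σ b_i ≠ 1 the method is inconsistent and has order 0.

b = (11/14, 3/14)
c = (0, 7/3)
Σ b_i: 11/14·1 + 3/14·1 = 1 ✓
b·c: 3/14·7/3 = 1/2 ✓; 2 stages ⇒ order 2.

2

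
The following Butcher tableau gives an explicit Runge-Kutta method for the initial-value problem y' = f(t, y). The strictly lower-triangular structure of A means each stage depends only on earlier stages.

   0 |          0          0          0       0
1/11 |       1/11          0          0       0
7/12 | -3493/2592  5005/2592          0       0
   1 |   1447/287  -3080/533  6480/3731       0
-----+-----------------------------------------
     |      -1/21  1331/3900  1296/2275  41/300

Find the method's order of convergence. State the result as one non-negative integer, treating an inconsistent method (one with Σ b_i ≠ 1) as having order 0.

b = (-1/21, 1331/3900, 1296/2275, 41/300)
c = (0, 1/11, 7/12, 1)
Ac = (0, 0, 455/2592, 20/41)
Σ b_i: (-1/21)·1 + 1331/3900·1 + 1296/2275·1 + 41/300·1 = 1 ✓
b·c: 1331/3900·1/11 + 1296/2275·7/12 + 41/300·1 = 1/2 ✓
b·c²: 1331/3900·1/121 + 1296/2275·49/144 + 41/300·1 = 1/3 ✓
b·Ac: 1296/2275·455/2592 + 41/300·20/41 = 1/6 ✓
b·c³: 1331/3900·1/1331 + 1296/2275·343/1728 + 41/300·1 = 1/4 ✓
b·(c∘Ac): 1296/2275·3185/31104 + 41/300·20/41 = 1/8 ✓
b·Ac²: 1296/2275·455/28512 + 41/300·245/451 = 1/12 ✓
b·A²c: 41/300·25/82 = 1/24 ✓; 4 stages ⇒ order 4.

4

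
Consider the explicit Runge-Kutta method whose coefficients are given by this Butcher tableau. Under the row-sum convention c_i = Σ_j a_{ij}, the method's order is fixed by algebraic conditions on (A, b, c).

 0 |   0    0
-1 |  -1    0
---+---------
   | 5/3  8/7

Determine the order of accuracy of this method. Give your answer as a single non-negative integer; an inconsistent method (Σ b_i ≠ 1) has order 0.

b = (5/3, 8/7)
c = (0, -1)
Σ b_i: 5/3·1 + 8/7·1 = 59/21 ≠ 1 ⇒ order 0.

0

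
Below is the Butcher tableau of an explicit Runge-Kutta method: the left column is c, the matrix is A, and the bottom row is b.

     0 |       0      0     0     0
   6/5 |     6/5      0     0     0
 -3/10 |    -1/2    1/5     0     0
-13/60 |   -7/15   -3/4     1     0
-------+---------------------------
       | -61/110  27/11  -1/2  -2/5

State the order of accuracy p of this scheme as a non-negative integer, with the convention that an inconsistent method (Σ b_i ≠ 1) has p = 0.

1

b = (-61/110, 27/11, -1/2, -2/5)
c = (0, 6/5, -3/10, -13/60)
Ac = (0, 0, 6/25, -6/5)
Σ b_i: (-61/110)·1 + 27/11·1 + (-1/2)·1 + (-2/5)·1 = 1 ✓
b·c: 27/11·6/5 + (-1/2)·(-3/10) + (-2/5)·(-13/60) = 10501/3300 ≠ 1/2 ⇒ order 1.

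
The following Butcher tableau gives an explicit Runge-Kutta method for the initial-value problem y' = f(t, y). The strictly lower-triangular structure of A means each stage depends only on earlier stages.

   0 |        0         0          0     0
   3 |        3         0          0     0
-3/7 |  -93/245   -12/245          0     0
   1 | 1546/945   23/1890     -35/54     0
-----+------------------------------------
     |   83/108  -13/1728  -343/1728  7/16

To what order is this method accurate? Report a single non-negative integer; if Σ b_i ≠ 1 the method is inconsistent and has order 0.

b = (83/108, -13/1728, -343/1728, 7/16)
c = (0, 3, -3/7, 1)
Ac = (0, 0, -36/245, 11/35)
Σ b_i: 83/108·1 + (-13/1728)·1 + (-343/1728)·1 + 7/16·1 = 1 ✓
b·c: (-13/1728)·3 + (-343/1728)·(-3/7) + 7/16·1 = 1/2 ✓
b·c²: (-13/1728)·9 + (-343/1728)·9/49 + 7/16·1 = 1/3 ✓
b·Ac: (-343/1728)·(-36/245) + 7/16·11/35 = 1/6 ✓
b·c³: (-13/1728)·27 + (-343/1728)·(-27/343) + 7/16·1 = 1/4 ✓
b·(c∘Ac): (-343/1728)·108/1715 + 7/16·11/35 = 1/8 ✓
b·Ac²: (-343/1728)·(-108/245) + 7/16·(-1/105) = 1/12 ✓
b·A²c: 7/16·2/21 = 1/24 ✓; 4 stages ⇒ order 4.

4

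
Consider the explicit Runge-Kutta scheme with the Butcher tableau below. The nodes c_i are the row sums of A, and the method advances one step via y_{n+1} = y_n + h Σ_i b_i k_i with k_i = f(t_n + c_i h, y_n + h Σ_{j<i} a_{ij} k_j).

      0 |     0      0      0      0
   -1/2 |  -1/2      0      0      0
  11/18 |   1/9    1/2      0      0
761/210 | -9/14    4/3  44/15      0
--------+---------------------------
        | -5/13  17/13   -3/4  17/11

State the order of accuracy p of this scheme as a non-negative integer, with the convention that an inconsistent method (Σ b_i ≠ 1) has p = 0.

b = (-5/13, 17/13, -3/4, 17/11)
c = (0, -1/2, 11/18, 761/210)
Ac = (0, 0, -1/4, 152/135)
Σ b_i: (-5/13)·1 + 17/13·1 + (-3/4)·1 + 17/11·1 = 983/572 ≠ 1 ⇒ order 0.

0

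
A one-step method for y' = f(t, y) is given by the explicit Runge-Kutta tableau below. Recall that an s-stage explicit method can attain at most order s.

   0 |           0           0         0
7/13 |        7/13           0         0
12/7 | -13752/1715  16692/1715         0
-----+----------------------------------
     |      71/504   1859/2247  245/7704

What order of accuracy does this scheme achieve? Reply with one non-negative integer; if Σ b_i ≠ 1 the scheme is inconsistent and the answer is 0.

3

b = (71/504, 1859/2247, 245/7704)
c = (0, 7/13, 12/7)
Ac = (0, 0, 1284/245)
Σ b_i: 71/504·1 + 1859/2247·1 + 245/7704·1 = 1 ✓
b·c: 1859/2247·7/13 + 245/7704·12/7 = 1/2 ✓
b·c²: 1859/2247·49/169 + 245/7704·144/49 = 1/3 ✓
b·Ac: 245/7704·1284/245 = 1/6 ✓; 3 stages ⇒ order 3.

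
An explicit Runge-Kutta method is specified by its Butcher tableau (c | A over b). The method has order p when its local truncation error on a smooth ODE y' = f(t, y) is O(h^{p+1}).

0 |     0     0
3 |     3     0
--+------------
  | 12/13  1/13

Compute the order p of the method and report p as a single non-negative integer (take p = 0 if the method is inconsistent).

b = (12/13, 1/13)
c = (0, 3)
Σ b_i: 12/13·1 + 1/13·1 = 1 ✓
b·c: 1/13·3 = 3/13 ≠ 1/2 ⇒ order 1.

1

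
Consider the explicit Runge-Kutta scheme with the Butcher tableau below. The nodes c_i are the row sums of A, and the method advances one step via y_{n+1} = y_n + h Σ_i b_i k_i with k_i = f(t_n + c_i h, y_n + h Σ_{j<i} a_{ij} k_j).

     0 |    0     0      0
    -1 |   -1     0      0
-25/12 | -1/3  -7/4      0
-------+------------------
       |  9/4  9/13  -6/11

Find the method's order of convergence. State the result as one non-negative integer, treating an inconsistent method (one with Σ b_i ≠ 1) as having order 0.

0

b = (9/4, 9/13, -6/11)
c = (0, -1, -25/12)
Ac = (0, 0, 7/4)
Σ b_i: 9/4·1 + 9/13·1 + (-6/11)·1 = 1371/572 ≠ 1 ⇒ order 0.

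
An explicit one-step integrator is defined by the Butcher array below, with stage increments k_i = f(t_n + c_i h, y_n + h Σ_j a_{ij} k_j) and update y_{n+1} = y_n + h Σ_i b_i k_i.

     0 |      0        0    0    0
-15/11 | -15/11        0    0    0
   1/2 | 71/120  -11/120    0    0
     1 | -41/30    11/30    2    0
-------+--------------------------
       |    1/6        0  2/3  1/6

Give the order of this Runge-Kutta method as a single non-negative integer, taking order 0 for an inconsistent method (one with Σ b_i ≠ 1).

b = (1/6, 0, 2/3, 1/6)
c = (0, -15/11, 1/2, 1)
Ac = (0, 0, 1/8, 1/2)
Σ b_i: 1/6·1 + 2/3·1 + 1/6·1 = 1 ✓
b·c: 2/3·1/2 + 1/6·1 = 1/2 ✓
b·c²: 2/3·1/4 + 1/6·1 = 1/3 ✓
b·Ac: 2/3·1/8 + 1/6·1/2 = 1/6 ✓
b·c³: 2/3·1/8 + 1/6·1 = 1/4 ✓
b·(c∘Ac): 2/3·1/16 + 1/6·1/2 = 1/8 ✓
b·Ac²: 2/3·(-15/88) + 1/6·13/11 = 1/12 ✓
b·A²c: 1/6·1/4 = 1/24 ✓; 4 stages ⇒ order 4.

4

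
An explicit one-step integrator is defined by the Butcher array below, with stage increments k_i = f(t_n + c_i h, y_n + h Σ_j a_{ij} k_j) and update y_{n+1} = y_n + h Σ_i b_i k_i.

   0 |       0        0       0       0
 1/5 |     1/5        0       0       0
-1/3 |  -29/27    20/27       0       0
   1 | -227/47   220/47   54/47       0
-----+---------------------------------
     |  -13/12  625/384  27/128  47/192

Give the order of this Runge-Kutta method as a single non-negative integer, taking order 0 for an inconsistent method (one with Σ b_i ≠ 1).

4

b = (-13/12, 625/384, 27/128, 47/192)
c = (0, 1/5, -1/3, 1)
Ac = (0, 0, 4/27, 26/47)
Σ b_i: (-13/12)·1 + 625/384·1 + 27/128·1 + 47/192·1 = 1 ✓
b·c: 625/384·1/5 + 27/128·(-1/3) + 47/192·1 = 1/2 ✓
b·c²: 625/384·1/25 + 27/128·1/9 + 47/192·1 = 1/3 ✓
b·Ac: 27/128·4/27 + 47/192·26/47 = 1/6 ✓
b·c³: 625/384·1/125 + 27/128·(-1/27) + 47/192·1 = 1/4 ✓
b·(c∘Ac): 27/128·(-4/81) + 47/192·26/47 = 1/8 ✓
b·Ac²: 27/128·4/135 + 47/192·74/235 = 1/12 ✓
b·A²c: 47/192·8/47 = 1/24 ✓; 4 stages ⇒ order 4.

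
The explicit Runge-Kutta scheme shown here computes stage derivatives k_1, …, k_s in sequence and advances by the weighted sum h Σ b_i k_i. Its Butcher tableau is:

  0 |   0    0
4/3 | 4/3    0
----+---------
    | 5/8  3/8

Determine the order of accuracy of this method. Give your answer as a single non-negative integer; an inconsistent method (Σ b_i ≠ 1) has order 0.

2

b = (5/8, 3/8)
c = (0, 4/3)
Σ b_i: 5/8·1 + 3/8·1 = 1 ✓
b·c: 3/8·4/3 = 1/2 ✓; 2 stages ⇒ order 2.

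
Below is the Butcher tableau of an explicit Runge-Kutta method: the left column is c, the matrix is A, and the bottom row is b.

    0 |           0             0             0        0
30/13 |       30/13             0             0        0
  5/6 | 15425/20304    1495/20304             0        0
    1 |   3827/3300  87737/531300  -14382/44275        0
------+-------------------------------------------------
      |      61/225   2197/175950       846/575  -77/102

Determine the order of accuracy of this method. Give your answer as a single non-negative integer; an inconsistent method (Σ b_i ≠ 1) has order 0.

b = (61/225, 2197/175950, 846/575, -77/102)
c = (0, 30/13, 5/6, 1)
Ac = (0, 0, 575/3384, 17/154)
Σ b_i: 61/225·1 + 2197/175950·1 + 846/575·1 + (-77/102)·1 = 1 ✓
b·c: 2197/175950·30/13 + 846/575·5/6 + (-77/102)·1 = 1/2 ✓
b·c²: 2197/175950·900/169 + 846/575·25/36 + (-77/102)·1 = 1/3 ✓
b·Ac: 846/575·575/3384 + (-77/102)·17/154 = 1/6 ✓
b·c³: 2197/175950·27000/2197 + 846/575·125/216 + (-77/102)·1 = 1/4 ✓
b·(c∘Ac): 846/575·2875/20304 + (-77/102)·17/154 = 1/8 ✓
b·Ac²: 846/575·2875/7332 + (-77/102)·17/26 = 1/12 ✓
b·A²c: (-77/102)·(-17/308) = 1/24 ✓; 4 stages ⇒ order 4.

4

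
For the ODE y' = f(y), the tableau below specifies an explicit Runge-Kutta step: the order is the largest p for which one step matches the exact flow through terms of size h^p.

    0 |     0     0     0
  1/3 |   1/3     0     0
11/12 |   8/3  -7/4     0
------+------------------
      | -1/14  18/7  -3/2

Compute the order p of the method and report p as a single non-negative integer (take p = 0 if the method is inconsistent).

1

b = (-1/14, 18/7, -3/2)
c = (0, 1/3, 11/12)
Ac = (0, 0, -7/12)
Σ b_i: (-1/14)·1 + 18/7·1 + (-3/2)·1 = 1 ✓
b·c: 18/7·1/3 + (-3/2)·11/12 = -29/56 ≠ 1/2 ⇒ order 1.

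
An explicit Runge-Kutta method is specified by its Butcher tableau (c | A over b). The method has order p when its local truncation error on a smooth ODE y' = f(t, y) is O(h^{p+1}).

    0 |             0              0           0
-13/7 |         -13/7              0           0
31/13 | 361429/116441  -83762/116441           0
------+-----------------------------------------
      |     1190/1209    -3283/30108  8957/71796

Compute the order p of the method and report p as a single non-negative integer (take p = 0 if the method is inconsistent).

b = (1190/1209, -3283/30108, 8957/71796)
c = (0, -13/7, 31/13)
Ac = (0, 0, 11966/8957)
Σ b_i: 1190/1209·1 + (-3283/30108)·1 + 8957/71796·1 = 1 ✓
b·c: (-3283/30108)·(-13/7) + 8957/71796·31/13 = 1/2 ✓
b·c²: (-3283/30108)·169/49 + 8957/71796·961/169 = 1/3 ✓
b·Ac: 8957/71796·11966/8957 = 1/6 ✓; 3 stages ⇒ order 3.

3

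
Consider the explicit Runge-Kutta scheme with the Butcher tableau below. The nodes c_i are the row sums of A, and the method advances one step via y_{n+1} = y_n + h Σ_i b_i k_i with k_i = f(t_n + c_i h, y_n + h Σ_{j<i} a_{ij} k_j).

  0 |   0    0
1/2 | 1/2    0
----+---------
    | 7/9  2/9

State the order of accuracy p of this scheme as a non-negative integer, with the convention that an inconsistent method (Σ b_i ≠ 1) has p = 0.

b = (7/9, 2/9)
c = (0, 1/2)
Σ b_i: 7/9·1 + 2/9·1 = 1 ✓
b·c: 2/9·1/2 = 1/9 ≠ 1/2 ⇒ order 1.

1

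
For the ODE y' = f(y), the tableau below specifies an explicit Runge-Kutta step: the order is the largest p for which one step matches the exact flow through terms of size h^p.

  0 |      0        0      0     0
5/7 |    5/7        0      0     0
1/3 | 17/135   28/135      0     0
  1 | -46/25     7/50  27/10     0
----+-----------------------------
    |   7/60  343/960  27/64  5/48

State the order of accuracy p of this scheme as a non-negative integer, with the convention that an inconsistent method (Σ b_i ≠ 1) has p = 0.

b = (7/60, 343/960, 27/64, 5/48)
c = (0, 5/7, 1/3, 1)
Ac = (0, 0, 4/27, 1)
Σ b_i: 7/60·1 + 343/960·1 + 27/64·1 + 5/48·1 = 1 ✓
b·c: 343/960·5/7 + 27/64·1/3 + 5/48·1 = 1/2 ✓
b·c²: 343/960·25/49 + 27/64·1/9 + 5/48·1 = 1/3 ✓
b·Ac: 27/64·4/27 + 5/48·1 = 1/6 ✓
b·c³: 343/960·125/343 + 27/64·1/27 + 5/48·1 = 1/4 ✓
b·(c∘Ac): 27/64·4/81 + 5/48·1 = 1/8 ✓
b·Ac²: 27/64·20/189 + 5/48·13/35 = 1/12 ✓
b·A²c: 5/48·2/5 = 1/24 ✓; 4 stages ⇒ order 4.

4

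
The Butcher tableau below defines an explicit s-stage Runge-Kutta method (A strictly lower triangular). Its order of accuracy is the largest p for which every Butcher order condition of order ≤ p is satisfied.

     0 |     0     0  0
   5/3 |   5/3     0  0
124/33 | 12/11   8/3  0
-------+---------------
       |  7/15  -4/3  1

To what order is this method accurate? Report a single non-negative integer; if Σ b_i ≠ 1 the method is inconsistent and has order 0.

b = (7/15, -4/3, 1)
c = (0, 5/3, 124/33)
Ac = (0, 0, 40/9)
Σ b_i: 7/15·1 + (-4/3)·1 + 1·1 = 2/15 ≠ 1 ⇒ order 0.

0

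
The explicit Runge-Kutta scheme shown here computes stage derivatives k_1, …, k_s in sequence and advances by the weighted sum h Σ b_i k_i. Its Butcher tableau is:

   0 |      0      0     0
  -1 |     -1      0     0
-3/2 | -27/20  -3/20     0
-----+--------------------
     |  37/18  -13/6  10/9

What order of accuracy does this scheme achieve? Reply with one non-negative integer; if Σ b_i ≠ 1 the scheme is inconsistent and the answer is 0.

3

b = (37/18, -13/6, 10/9)
c = (0, -1, -3/2)
Ac = (0, 0, 3/20)
Σ b_i: 37/18·1 + (-13/6)·1 + 10/9·1 = 1 ✓
b·c: (-13/6)·(-1) + 10/9·(-3/2) = 1/2 ✓
b·c²: (-13/6)·1 + 10/9·9/4 = 1/3 ✓
b·Ac: 10/9·3/20 = 1/6 ✓; 3 stages ⇒ order 3.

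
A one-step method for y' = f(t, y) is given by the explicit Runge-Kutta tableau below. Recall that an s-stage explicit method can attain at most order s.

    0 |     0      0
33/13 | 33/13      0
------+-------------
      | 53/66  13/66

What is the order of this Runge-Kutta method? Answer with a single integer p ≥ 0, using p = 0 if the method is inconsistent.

2

b = (53/66, 13/66)
c = (0, 33/13)
Σ b_i: 53/66·1 + 13/66·1 = 1 ✓
b·c: 13/66·33/13 = 1/2 ✓; 2 stages ⇒ order 2.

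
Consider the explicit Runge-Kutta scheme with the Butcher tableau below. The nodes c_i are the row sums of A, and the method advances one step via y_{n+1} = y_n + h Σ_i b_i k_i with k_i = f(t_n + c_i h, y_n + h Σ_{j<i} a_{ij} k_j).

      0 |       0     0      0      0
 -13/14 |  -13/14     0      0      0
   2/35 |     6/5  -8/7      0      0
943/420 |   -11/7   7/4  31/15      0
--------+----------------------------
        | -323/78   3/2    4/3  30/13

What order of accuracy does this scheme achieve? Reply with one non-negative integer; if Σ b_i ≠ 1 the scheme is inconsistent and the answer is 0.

1

b = (-323/78, 3/2, 4/3, 30/13)
c = (0, -13/14, 2/35, 943/420)
Ac = (0, 0, 52/49, -6329/4200)
Σ b_i: (-323/78)·1 + 3/2·1 + 4/3·1 + 30/13·1 = 1 ✓
b·c: 3/2·(-13/14) + 4/3·2/35 + 30/13·943/420 = 21101/5460 ≠ 1/2 ⇒ order 1.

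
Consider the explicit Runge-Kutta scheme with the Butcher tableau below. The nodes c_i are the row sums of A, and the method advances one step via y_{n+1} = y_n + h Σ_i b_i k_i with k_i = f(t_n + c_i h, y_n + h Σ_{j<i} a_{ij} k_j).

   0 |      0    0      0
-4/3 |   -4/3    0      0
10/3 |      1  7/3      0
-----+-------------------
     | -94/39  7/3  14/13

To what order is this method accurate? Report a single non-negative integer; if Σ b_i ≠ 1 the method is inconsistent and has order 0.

1

b = (-94/39, 7/3, 14/13)
c = (0, -4/3, 10/3)
Ac = (0, 0, -28/9)
Σ b_i: (-94/39)·1 + 7/3·1 + 14/13·1 = 1 ✓
b·c: 7/3·(-4/3) + 14/13·10/3 = 56/117 ≠ 1/2 ⇒ order 1.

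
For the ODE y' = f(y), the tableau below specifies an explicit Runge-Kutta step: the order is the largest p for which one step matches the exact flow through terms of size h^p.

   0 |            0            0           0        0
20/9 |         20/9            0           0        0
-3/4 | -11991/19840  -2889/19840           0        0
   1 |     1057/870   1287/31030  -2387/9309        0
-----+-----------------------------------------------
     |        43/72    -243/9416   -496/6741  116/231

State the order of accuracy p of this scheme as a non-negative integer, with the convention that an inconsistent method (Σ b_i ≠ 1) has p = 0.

b = (43/72, -243/9416, -496/6741, 116/231)
c = (0, 20/9, -3/4, 1)
Ac = (0, 0, -321/992, 33/116)
Σ b_i: 43/72·1 + (-243/9416)·1 + (-496/6741)·1 + 116/231·1 = 1 ✓
b·c: (-243/9416)·20/9 + (-496/6741)·(-3/4) + 116/231·1 = 1/2 ✓
b·c²: (-243/9416)·400/81 + (-496/6741)·9/16 + 116/231·1 = 1/3 ✓
b·Ac: (-496/6741)·(-321/992) + 116/231·33/116 = 1/6 ✓
b·c³: (-243/9416)·8000/729 + (-496/6741)·(-27/64) + 116/231·1 = 1/4 ✓
b·(c∘Ac): (-496/6741)·963/3968 + 116/231·33/116 = 1/8 ✓
b·Ac²: (-496/6741)·(-535/744) + 116/231·253/4176 = 1/12 ✓
b·A²c: 116/231·77/928 = 1/24 ✓; 4 stages ⇒ order 4.

4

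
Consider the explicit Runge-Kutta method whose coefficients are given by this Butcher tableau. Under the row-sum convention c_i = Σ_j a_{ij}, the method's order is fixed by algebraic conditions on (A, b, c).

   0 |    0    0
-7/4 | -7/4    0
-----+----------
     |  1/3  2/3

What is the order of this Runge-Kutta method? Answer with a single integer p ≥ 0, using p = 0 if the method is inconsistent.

b = (1/3, 2/3)
c = (0, -7/4)
Σ b_i: 1/3·1 + 2/3·1 = 1 ✓
b·c: 2/3·(-7/4) = -7/6 ≠ 1/2 ⇒ order 1.

1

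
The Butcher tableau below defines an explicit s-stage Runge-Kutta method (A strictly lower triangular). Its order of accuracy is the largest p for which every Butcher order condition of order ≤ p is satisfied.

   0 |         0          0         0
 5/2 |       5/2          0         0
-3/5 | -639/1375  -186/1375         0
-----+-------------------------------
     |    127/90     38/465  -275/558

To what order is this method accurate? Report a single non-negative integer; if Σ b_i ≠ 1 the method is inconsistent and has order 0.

3

b = (127/90, 38/465, -275/558)
c = (0, 5/2, -3/5)
Ac = (0, 0, -93/275)
Σ b_i: 127/90·1 + 38/465·1 + (-275/558)·1 = 1 ✓
b·c: 38/465·5/2 + (-275/558)·(-3/5) = 1/2 ✓
b·c²: 38/465·25/4 + (-275/558)·9/25 = 1/3 ✓
b·Ac: (-275/558)·(-93/275) = 1/6 ✓; 3 stages ⇒ order 3.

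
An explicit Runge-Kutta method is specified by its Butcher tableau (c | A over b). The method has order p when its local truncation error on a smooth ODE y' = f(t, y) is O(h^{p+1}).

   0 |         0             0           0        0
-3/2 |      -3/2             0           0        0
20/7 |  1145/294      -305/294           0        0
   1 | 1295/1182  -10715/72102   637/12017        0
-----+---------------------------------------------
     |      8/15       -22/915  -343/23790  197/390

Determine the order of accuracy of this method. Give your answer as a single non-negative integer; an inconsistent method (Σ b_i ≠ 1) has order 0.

b = (8/15, -22/915, -343/23790, 197/390)
c = (0, -3/2, 20/7, 1)
Ac = (0, 0, 305/196, 295/788)
Σ b_i: 8/15·1 + (-22/915)·1 + (-343/23790)·1 + 197/390·1 = 1 ✓
b·c: (-22/915)·(-3/2) + (-343/23790)·20/7 + 197/390·1 = 1/2 ✓
b·c²: (-22/915)·9/4 + (-343/23790)·400/49 + 197/390·1 = 1/3 ✓
b·Ac: (-343/23790)·305/196 + 197/390·295/788 = 1/6 ✓
b·c³: (-22/915)·(-27/8) + (-343/23790)·8000/343 + 197/390·1 = 1/4 ✓
b·(c∘Ac): (-343/23790)·1525/343 + 197/390·295/788 = 1/8 ✓
b·Ac²: (-343/23790)·(-915/392) + 197/390·155/1576 = 1/12 ✓
b·A²c: 197/390·65/788 = 1/24 ✓; 4 stages ⇒ order 4.

4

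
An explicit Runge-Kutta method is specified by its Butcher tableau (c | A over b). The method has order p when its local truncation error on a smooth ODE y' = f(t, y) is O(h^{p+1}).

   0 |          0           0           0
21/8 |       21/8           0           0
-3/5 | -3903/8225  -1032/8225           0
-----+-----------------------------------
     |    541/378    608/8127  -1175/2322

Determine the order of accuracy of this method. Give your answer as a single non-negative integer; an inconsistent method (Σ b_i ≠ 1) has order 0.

3

b = (541/378, 608/8127, -1175/2322)
c = (0, 21/8, -3/5)
Ac = (0, 0, -387/1175)
Σ b_i: 541/378·1 + 608/8127·1 + (-1175/2322)·1 = 1 ✓
b·c: 608/8127·21/8 + (-1175/2322)·(-3/5) = 1/2 ✓
b·c²: 608/8127·441/64 + (-1175/2322)·9/25 = 1/3 ✓
b·Ac: (-1175/2322)·(-387/1175) = 1/6 ✓; 3 stages ⇒ order 3.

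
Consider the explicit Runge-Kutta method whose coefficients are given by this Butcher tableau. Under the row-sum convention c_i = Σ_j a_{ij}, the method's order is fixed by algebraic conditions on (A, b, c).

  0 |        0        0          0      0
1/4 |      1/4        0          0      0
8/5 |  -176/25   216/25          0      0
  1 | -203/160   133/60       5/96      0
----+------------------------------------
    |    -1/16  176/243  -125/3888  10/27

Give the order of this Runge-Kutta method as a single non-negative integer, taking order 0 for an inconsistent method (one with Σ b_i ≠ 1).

4

b = (-1/16, 176/243, -125/3888, 10/27)
c = (0, 1/4, 8/5, 1)
Ac = (0, 0, 54/25, 51/80)
Σ b_i: (-1/16)·1 + 176/243·1 + (-125/3888)·1 + 10/27·1 = 1 ✓
b·c: 176/243·1/4 + (-125/3888)·8/5 + 10/27·1 = 1/2 ✓
b·c²: 176/243·1/16 + (-125/3888)·64/25 + 10/27·1 = 1/3 ✓
b·Ac: (-125/3888)·54/25 + 10/27·51/80 = 1/6 ✓
b·c³: 176/243·1/64 + (-125/3888)·512/125 + 10/27·1 = 1/4 ✓
b·(c∘Ac): (-125/3888)·432/125 + 10/27·51/80 = 1/8 ✓
b·Ac²: (-125/3888)·27/50 + 10/27·87/320 = 1/12 ✓
b·A²c: 10/27·9/80 = 1/24 ✓; 4 stages ⇒ order 4.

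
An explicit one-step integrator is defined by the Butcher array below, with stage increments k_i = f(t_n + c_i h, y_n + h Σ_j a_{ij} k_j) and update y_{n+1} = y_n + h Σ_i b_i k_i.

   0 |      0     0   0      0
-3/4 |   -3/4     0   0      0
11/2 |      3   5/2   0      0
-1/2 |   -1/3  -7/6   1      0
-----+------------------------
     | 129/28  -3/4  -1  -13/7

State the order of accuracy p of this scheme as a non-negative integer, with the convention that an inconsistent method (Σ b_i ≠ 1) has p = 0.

1

b = (129/28, -3/4, -1, -13/7)
c = (0, -3/4, 11/2, -1/2)
Ac = (0, 0, -15/8, 51/8)
Σ b_i: 129/28·1 + (-3/4)·1 + (-1)·1 + (-13/7)·1 = 1 ✓
b·c: (-3/4)·(-3/4) + (-1)·11/2 + (-13/7)·(-1/2) = -449/112 ≠ 1/2 ⇒ order 1.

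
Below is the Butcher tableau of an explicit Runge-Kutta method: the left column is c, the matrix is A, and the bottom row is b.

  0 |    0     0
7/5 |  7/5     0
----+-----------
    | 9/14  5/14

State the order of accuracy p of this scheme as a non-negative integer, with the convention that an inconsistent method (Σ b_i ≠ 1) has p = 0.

2

b = (9/14, 5/14)
c = (0, 7/5)
Σ b_i: 9/14·1 + 5/14·1 = 1 ✓
b·c: 5/14·7/5 = 1/2 ✓; 2 stages ⇒ order 2.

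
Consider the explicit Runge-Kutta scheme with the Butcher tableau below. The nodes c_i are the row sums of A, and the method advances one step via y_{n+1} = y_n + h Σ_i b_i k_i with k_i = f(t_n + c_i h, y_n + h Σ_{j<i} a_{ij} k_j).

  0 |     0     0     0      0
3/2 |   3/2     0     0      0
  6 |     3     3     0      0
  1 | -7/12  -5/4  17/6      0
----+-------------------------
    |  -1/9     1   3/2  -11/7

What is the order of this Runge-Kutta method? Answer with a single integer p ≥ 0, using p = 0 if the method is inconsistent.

b = (-1/9, 1, 3/2, -11/7)
c = (0, 3/2, 6, 1)
Ac = (0, 0, 9/2, 121/8)
Σ b_i: (-1/9)·1 + 1·1 + 3/2·1 + (-11/7)·1 = 103/126 ≠ 1 ⇒ order 0.

0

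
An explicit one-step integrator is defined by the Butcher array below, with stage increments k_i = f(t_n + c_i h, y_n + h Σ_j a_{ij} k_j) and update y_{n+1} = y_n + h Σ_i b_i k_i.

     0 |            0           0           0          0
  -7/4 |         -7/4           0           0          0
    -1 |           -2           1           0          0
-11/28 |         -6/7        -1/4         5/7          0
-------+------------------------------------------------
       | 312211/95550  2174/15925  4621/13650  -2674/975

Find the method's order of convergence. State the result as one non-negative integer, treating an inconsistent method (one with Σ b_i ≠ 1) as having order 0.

b = (312211/95550, 2174/15925, 4621/13650, -2674/975)
c = (0, -7/4, -1, -11/28)
Ac = (0, 0, -7/4, -31/112)
Σ b_i: 312211/95550·1 + 2174/15925·1 + 4621/13650·1 + (-2674/975)·1 = 1 ✓
b·c: 2174/15925·(-7/4) + 4621/13650·(-1) + (-2674/975)·(-11/28) = 1/2 ✓
b·c²: 2174/15925·49/16 + 4621/13650·1 + (-2674/975)·121/784 = 1/3 ✓
b·Ac: 4621/13650·(-7/4) + (-2674/975)·(-31/112) = 1/6 ✓
b·c³: 2174/15925·(-343/64) + 4621/13650·(-1) + (-2674/975)·(-1331/21952) = -230309/254800 ≠ 1/4 ⇒ order 3.
b·(c∘Ac): 4621/13650·7/4 + (-2674/975)·341/3136 = 21419/72800 ≠ 1/8
b·Ac²: 4621/13650·49/16 + (-2674/975)·(-23/448) = 1837/1560 ≠ 1/12
b·A²c: (-2674/975)·(-5/4) = 1337/390 ≠ 1/24

3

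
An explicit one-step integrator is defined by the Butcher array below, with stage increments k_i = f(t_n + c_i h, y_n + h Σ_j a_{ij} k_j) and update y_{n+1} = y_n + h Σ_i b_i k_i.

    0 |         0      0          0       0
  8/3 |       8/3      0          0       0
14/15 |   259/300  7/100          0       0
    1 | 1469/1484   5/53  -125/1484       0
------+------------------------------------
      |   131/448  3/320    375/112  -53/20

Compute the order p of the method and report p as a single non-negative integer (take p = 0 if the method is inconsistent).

b = (131/448, 3/320, 375/112, -53/20)
c = (0, 8/3, 14/15, 1)
Ac = (0, 0, 14/75, 55/318)
Σ b_i: 131/448·1 + 3/320·1 + 375/112·1 + (-53/20)·1 = 1 ✓
b·c: 3/320·8/3 + 375/112·14/15 + (-53/20)·1 = 1/2 ✓
b·c²: 3/320·64/9 + 375/112·196/225 + (-53/20)·1 = 1/3 ✓
b·Ac: 375/112·14/75 + (-53/20)·55/318 = 1/6 ✓
b·c³: 3/320·512/27 + 375/112·2744/3375 + (-53/20)·1 = 1/4 ✓
b·(c∘Ac): 375/112·196/1125 + (-53/20)·55/318 = 1/8 ✓
b·Ac²: 375/112·112/225 + (-53/20)·95/159 = 1/12 ✓
b·A²c: (-53/20)·(-5/318) = 1/24 ✓; 4 stages ⇒ order 4.

4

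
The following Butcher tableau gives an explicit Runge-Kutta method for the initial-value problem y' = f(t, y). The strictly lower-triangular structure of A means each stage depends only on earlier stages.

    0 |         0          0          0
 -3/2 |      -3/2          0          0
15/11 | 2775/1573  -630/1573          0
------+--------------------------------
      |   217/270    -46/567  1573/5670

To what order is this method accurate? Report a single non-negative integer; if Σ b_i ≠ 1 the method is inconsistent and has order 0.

b = (217/270, -46/567, 1573/5670)
c = (0, -3/2, 15/11)
Ac = (0, 0, 945/1573)
Σ b_i: 217/270·1 + (-46/567)·1 + 1573/5670·1 = 1 ✓
b·c: (-46/567)·(-3/2) + 1573/5670·15/11 = 1/2 ✓
b·c²: (-46/567)·9/4 + 1573/5670·225/121 = 1/3 ✓
b·Ac: 1573/5670·945/1573 = 1/6 ✓; 3 stages ⇒ order 3.

3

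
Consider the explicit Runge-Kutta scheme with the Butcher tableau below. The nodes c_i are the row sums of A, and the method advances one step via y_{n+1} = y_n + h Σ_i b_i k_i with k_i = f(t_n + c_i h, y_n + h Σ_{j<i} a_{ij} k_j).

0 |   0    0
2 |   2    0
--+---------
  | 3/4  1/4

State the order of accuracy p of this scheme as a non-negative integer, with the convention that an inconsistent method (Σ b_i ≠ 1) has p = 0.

2

b = (3/4, 1/4)
c = (0, 2)
Σ b_i: 3/4·1 + 1/4·1 = 1 ✓
b·c: 1/4·2 = 1/2 ✓; 2 stages ⇒ order 2.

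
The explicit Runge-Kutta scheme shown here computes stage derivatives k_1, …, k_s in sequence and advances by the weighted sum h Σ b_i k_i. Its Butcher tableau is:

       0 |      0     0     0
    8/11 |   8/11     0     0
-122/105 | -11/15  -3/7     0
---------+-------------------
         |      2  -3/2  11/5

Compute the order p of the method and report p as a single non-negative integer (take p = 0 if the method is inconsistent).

b = (2, -3/2, 11/5)
c = (0, 8/11, -122/105)
Ac = (0, 0, -24/77)
Σ b_i: 2·1 + (-3/2)·1 + 11/5·1 = 27/10 ≠ 1 ⇒ order 0.

0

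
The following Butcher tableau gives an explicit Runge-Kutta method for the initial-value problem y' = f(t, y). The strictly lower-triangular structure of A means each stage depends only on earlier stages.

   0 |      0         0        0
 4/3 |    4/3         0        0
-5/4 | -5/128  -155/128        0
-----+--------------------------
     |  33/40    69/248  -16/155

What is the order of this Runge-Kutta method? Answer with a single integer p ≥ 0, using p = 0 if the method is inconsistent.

b = (33/40, 69/248, -16/155)
c = (0, 4/3, -5/4)
Ac = (0, 0, -155/96)
Σ b_i: 33/40·1 + 69/248·1 + (-16/155)·1 = 1 ✓
b·c: 69/248·4/3 + (-16/155)·(-5/4) = 1/2 ✓
b·c²: 69/248·16/9 + (-16/155)·25/16 = 1/3 ✓
b·Ac: (-16/155)·(-155/96) = 1/6 ✓; 3 stages ⇒ order 3.

3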